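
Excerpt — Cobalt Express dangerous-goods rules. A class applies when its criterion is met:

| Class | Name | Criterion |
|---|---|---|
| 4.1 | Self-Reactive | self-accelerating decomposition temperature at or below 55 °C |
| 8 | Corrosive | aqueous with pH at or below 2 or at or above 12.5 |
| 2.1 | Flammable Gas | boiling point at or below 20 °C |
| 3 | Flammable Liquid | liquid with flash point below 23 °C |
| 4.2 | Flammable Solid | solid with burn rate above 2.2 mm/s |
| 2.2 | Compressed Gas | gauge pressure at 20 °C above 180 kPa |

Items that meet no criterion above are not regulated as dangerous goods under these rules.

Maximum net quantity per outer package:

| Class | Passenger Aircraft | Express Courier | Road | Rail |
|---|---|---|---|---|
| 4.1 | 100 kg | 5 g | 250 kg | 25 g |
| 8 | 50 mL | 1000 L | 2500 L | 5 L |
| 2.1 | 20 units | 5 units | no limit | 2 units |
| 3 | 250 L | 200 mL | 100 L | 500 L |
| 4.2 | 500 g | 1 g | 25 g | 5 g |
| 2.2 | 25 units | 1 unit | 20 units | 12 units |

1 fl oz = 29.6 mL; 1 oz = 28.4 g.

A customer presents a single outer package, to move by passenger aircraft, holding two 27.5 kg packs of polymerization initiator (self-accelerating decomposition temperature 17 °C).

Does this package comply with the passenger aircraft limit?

Yes

The polymerization initiator has self-accelerating decomposition temperature 17 °C, which is ≤ 55 °C, so it is Class 4.1 (Self-Reactive).
Class 4.1 quantity: two 27.5 kg packs = 55 kg.
55 kg ≤ 100 kg (passenger aircraft limit, Class 4.1) — within limit.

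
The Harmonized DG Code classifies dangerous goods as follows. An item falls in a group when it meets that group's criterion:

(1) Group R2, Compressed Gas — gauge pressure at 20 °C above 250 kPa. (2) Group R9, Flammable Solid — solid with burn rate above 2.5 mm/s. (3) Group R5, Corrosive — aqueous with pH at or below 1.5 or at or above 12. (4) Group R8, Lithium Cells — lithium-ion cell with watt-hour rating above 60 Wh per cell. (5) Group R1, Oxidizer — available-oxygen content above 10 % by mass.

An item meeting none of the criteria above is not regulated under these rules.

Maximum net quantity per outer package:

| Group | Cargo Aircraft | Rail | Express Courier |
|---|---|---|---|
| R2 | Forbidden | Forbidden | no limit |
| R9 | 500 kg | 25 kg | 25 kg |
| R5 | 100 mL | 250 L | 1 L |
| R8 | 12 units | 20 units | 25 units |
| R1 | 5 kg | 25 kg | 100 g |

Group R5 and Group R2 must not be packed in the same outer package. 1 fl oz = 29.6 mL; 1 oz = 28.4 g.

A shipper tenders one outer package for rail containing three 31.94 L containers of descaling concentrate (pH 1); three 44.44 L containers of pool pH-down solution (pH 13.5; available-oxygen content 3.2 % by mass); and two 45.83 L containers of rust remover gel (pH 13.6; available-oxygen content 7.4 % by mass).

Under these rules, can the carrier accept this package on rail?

No

With pH 1 (≤ 1.5), the descaling concentrate falls in Group R5.
With pH 13.5 (≥ 12), the pool pH-down solution falls in Group R5.
The rust remover gel has pH 13.6, which is ≥ 12, so it is Group R5 (Corrosive).
Total Group R5: (three 31.94 L containers = 95.82 L) + (three 44.44 L containers = 133.32 L) + (two 45.83 L containers = 91.66 L) = 320.8 L.
320.8 L > 250 L (rail limit, Group R5) — over the limit.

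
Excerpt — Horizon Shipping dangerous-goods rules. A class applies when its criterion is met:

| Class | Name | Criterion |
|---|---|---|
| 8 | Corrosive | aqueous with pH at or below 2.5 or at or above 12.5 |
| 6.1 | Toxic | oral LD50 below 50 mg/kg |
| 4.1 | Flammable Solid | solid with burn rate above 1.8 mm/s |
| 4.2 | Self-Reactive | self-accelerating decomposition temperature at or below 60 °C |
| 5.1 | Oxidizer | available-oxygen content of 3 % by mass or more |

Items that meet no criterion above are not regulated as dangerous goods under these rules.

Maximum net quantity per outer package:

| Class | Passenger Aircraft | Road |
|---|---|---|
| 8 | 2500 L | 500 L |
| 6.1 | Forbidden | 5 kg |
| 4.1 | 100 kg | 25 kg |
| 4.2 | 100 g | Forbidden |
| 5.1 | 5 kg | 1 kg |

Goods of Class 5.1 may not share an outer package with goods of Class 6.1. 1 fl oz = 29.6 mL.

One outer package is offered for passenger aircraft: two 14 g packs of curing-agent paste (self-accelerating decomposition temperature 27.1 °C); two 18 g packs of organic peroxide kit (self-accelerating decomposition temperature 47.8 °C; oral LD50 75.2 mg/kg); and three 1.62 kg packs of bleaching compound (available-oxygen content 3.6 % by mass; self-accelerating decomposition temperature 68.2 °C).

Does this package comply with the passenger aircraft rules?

Yes

Curing-agent paste: self-accelerating decomposition temperature 27.1 °C ≤ 60 °C → Class 4.2 (Self-Reactive).
Self-accelerating decomposition temperature 47.8 °C meets the Class 4.2 criterion (Self-Reactive), so the organic peroxide kit is Class 4.2.
Available-oxygen content 3.6 % by mass meets the Class 5.1 criterion (Oxidizer), so the bleaching compound is Class 5.1.
Class 5.1 quantity: three 1.62 kg packs = 4.86 kg.
That is within the Class 5.1 passenger aircraft limit of 5 kg.
Total Class 4.2: (two 14 g packs = 28 g) + (two 18 g packs = 36 g) = 64 g.
64 g is within the passenger aircraft limit of 100 g for Class 4.2.
The segregation rule (Class 5.1 with Class 6.1) does not apply to Class 5.1 with Class 4.2.
Every hazard class is within its passenger aircraft limit and no segregation rule is violated.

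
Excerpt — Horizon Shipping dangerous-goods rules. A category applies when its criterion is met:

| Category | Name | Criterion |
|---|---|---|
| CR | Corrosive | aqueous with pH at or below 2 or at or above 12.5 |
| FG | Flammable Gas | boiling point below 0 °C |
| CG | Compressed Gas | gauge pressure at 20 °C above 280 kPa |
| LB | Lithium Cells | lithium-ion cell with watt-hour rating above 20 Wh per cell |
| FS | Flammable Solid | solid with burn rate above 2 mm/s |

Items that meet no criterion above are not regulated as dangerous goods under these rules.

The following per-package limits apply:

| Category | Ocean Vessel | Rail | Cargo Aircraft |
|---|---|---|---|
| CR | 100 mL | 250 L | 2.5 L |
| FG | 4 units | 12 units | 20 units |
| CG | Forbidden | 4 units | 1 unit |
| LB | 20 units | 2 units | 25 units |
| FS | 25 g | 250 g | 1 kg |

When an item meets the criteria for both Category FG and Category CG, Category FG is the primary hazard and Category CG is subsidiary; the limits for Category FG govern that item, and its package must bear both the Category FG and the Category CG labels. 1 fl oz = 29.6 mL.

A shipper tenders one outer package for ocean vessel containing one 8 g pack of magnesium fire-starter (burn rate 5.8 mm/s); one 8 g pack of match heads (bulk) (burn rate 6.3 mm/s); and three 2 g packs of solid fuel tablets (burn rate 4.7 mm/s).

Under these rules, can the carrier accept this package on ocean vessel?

With burn rate 5.8 mm/s (> 2 mm/s), the magnesium fire-starter falls in Category FS.
The match heads (bulk) have burn rate 6.3 mm/s, which is > 2 mm/s, so they are Category FS (Flammable Solid).
With burn rate 4.7 mm/s (> 2 mm/s), the solid fuel tablets fall in Category FS.
Total Category FS: 8 g + 8 g + (three 2 g packs = 6 g) = 22 g.
22 g is within the ocean vessel limit of 25 g for Category FS.

Yes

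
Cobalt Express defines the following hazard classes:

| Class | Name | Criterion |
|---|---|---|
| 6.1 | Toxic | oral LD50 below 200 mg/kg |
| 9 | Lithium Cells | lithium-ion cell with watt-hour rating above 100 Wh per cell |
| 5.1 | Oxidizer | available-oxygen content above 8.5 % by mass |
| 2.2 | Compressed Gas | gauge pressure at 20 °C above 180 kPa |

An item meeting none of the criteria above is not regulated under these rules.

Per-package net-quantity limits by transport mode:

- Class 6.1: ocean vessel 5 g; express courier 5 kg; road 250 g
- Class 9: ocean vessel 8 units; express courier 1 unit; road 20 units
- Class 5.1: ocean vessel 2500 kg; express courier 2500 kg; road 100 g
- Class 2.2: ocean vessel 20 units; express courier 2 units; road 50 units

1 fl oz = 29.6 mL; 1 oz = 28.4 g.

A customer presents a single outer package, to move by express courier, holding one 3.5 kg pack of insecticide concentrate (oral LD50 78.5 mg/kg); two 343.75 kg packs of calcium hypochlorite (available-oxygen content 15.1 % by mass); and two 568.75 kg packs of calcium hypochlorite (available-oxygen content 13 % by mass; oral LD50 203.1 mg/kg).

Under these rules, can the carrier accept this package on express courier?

With oral LD50 78.5 mg/kg (< 200 mg/kg), the insecticide concentrate falls in Class 6.1.
Calcium hypochlorite: available-oxygen content 15.1 % by mass > 8.5 % by mass → Class 5.1 (Oxidizer).
The calcium hypochlorite has available-oxygen content 13 % by mass, which is > 8.5 % by mass, so it is Class 5.1 (Oxidizer).
Total Class 5.1: (two 343.75 kg packs = 687.5 kg) + (two 568.75 kg packs = 1137.5 kg) = 1825 kg.
1825 kg ≤ 2500 kg (express courier limit, Class 5.1) — within limit.
Class 6.1 quantity: 3.5 kg.
3.5 kg ≤ 5 kg (express courier limit, Class 6.1) — within limit.
Every hazard class is within its express courier limit and no segregation rule is violated.

Yes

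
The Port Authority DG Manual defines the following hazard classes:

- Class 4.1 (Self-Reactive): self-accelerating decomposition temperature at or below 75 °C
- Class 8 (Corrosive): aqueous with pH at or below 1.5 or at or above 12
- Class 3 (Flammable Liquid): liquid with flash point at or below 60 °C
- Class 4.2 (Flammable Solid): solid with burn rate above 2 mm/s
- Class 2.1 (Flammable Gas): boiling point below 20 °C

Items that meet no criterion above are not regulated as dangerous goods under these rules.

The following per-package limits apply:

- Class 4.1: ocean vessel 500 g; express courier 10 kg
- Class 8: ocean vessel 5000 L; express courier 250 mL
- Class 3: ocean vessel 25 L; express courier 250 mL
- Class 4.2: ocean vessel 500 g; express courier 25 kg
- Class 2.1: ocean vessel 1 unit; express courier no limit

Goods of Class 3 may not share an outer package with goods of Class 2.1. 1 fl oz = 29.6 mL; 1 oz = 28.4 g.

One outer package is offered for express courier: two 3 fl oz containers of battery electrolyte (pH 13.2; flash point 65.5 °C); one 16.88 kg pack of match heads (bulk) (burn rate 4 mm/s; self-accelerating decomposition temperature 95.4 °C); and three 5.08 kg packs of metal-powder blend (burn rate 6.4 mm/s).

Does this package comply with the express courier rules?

No

With pH 13.2 (≥ 12), the battery electrolyte falls in Class 8.
With burn rate 4 mm/s (> 2 mm/s), the match heads (bulk) fall in Class 4.2.
With burn rate 6.4 mm/s (> 2 mm/s), the metal-powder blend falls in Class 4.2.
Class 4.2 net quantity: 16.88 kg + (three 5.08 kg packs = 15.24 kg) = 32.12 kg.
32.12 kg exceeds the express courier limit of 25 kg for Class 4.2.
Class 8 quantity: two 3 fl oz containers = 177.6 mL.
177.6 mL is within the express courier limit of 250 mL for Class 8.
The segregation rule (Class 3 with Class 2.1) does not apply to Class 4.2 with Class 8.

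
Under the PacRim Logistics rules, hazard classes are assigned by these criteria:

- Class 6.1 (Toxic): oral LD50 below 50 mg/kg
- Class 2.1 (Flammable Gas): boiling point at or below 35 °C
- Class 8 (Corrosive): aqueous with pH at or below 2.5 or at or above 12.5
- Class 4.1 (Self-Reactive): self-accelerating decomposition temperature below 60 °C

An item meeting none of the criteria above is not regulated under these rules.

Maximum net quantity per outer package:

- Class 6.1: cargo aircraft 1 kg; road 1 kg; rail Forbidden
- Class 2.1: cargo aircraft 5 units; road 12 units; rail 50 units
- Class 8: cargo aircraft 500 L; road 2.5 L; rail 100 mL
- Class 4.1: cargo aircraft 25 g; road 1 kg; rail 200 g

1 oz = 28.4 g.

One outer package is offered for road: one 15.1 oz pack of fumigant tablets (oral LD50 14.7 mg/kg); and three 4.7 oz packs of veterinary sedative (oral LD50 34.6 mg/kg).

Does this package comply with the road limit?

Oral LD50 14.7 mg/kg meets the Class 6.1 criterion (Toxic), so the fumigant tablets are Class 6.1.
The veterinary sedative has oral LD50 34.6 mg/kg, which is < 50 mg/kg, so it is Class 6.1 (Toxic).
Class 6.1 net quantity: (one 15.1 oz pack = 428.84 g) + (three 4.7 oz packs = 400.44 g) = 829.28 g.
829.28 g ≤ 1 kg (road limit, Class 6.1) — within limit.

Yes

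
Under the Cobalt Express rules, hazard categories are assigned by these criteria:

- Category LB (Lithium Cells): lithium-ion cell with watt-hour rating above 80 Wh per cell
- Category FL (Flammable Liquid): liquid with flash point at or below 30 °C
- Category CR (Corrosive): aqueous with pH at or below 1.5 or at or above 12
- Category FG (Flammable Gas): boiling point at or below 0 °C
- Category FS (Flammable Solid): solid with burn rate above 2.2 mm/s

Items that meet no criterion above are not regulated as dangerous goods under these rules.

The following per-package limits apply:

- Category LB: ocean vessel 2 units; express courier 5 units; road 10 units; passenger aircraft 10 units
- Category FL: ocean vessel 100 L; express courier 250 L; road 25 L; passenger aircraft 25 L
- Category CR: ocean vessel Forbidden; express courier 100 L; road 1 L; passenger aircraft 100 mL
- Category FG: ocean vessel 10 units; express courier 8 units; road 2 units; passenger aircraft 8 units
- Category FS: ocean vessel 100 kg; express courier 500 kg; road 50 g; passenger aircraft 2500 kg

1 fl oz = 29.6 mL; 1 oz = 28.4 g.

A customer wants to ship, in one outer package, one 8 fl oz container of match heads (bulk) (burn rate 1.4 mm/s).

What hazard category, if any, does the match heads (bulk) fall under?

burn rate 1.4 mm/s is not above 2.2 mm/s, so Category FS does not apply.
No criterion is met, so the item is not regulated.

Not regulated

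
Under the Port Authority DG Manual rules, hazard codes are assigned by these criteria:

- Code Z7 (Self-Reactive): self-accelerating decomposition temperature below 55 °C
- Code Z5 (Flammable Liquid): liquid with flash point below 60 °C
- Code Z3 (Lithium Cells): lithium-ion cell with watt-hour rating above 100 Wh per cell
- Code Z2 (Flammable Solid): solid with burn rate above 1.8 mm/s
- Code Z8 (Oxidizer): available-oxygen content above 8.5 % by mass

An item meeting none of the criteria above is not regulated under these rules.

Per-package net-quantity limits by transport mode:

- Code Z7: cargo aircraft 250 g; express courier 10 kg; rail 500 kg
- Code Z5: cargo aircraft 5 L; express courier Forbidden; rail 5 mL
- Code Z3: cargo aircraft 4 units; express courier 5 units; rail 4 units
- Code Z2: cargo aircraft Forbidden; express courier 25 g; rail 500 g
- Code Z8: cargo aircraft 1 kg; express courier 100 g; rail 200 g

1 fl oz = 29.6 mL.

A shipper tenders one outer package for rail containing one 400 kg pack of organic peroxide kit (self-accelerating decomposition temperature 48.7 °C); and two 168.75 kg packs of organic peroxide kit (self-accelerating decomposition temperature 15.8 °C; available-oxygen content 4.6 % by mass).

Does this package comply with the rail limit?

Organic peroxide kit: self-accelerating decomposition temperature 48.7 °C < 55 °C → Code Z7 (Self-Reactive).
Organic peroxide kit: self-accelerating decomposition temperature 15.8 °C < 55 °C → Code Z7 (Self-Reactive).
Code Z7 net quantity: 400 kg + (two 168.75 kg packs = 337.5 kg) = 737.5 kg.
737.5 kg > 500 kg (rail limit, Code Z7) — over the limit.

No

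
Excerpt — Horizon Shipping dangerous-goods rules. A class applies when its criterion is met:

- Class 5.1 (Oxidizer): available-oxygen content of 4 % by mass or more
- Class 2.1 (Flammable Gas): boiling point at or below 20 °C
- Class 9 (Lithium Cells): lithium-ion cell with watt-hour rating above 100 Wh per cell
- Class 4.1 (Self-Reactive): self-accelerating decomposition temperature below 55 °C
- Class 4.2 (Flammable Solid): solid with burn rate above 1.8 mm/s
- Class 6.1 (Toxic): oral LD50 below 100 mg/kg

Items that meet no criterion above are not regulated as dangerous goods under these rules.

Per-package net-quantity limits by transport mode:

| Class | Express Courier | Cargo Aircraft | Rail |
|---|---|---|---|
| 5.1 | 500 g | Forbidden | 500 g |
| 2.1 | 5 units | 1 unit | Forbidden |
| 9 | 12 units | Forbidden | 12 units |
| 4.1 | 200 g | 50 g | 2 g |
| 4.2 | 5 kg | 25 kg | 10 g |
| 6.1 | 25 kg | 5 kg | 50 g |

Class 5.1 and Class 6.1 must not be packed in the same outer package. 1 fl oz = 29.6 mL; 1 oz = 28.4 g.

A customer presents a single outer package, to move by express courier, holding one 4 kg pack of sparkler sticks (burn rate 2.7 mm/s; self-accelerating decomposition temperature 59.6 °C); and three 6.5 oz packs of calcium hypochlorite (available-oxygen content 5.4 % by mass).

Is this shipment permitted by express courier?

With burn rate 2.7 mm/s (> 1.8 mm/s), the sparkler sticks fall in Class 4.2.
Calcium hypochlorite: available-oxygen content 5.4 % by mass ≥ 4 % by mass → Class 5.1 (Oxidizer).
Class 4.2 quantity: 4 kg.
4 kg is within the express courier limit of 5 kg for Class 4.2.
Class 5.1 quantity: three 6.5 oz packs = 553.8 g.
553.8 g exceeds the express courier limit of 500 g for Class 5.1.
The segregation rule (Class 5.1 with Class 6.1) does not apply to Class 4.2 with Class 5.1.

No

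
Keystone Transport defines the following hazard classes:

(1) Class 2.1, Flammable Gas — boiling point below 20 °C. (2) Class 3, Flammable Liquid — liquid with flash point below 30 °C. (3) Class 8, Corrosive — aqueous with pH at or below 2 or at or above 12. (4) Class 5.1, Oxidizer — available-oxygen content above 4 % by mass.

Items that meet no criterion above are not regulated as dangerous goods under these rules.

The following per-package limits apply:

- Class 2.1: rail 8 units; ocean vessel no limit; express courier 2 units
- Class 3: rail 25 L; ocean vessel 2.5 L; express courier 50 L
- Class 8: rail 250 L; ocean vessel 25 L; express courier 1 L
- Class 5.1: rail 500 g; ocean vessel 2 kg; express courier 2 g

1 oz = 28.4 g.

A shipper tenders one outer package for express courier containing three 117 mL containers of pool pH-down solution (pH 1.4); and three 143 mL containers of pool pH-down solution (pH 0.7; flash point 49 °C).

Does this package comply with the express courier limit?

pH 1.4 meets the Class 8 criterion (Corrosive), so the pool pH-down solution is Class 8.
The pool pH-down solution has pH 0.7, which is ≤ 2, so it is Class 8 (Corrosive).
Class 8 net quantity: (three 117 mL containers = 351 mL) + (three 143 mL containers = 429 mL) = 780 mL.
780 mL ≤ 1 L (express courier limit, Class 8) — within limit.

Yes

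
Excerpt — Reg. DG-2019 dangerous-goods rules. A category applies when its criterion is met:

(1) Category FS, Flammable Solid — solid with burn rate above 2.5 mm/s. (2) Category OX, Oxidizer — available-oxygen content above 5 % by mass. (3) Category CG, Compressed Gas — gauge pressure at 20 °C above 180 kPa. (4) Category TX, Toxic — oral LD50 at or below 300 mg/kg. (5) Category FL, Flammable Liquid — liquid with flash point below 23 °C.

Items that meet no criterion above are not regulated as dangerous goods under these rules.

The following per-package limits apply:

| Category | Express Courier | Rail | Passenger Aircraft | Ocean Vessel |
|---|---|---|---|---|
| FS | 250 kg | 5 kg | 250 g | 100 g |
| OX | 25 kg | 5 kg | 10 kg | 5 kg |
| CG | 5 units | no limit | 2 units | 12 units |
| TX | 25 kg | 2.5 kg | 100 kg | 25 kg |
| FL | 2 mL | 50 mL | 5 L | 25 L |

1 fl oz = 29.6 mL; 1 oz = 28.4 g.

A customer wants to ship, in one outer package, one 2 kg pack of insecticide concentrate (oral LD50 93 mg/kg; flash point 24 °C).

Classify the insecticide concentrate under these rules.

Oral LD50 93 mg/kg meets the Category TX criterion (Toxic), so the insecticide concentrate is Category TX.

Category TX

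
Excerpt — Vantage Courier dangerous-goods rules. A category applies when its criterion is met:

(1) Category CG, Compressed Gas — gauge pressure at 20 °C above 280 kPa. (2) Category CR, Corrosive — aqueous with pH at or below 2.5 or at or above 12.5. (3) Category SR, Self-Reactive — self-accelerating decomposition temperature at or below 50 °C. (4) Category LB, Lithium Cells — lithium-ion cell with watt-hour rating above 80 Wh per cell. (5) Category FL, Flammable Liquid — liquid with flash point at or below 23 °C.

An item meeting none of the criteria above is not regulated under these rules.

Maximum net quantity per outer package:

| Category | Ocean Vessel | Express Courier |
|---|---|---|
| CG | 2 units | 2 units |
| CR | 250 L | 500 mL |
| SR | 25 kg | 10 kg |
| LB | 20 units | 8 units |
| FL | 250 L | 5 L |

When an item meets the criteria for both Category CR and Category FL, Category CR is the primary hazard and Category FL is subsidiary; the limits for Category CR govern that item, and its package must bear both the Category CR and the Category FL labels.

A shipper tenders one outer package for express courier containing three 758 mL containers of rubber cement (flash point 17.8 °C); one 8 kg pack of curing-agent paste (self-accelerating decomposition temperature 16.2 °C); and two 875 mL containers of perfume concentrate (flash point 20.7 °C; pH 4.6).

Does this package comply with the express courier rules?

Yes

With flash point 17.8 °C (≤ 23 °C), the rubber cement falls in Category FL.
Curing-agent paste: self-accelerating decomposition temperature 16.2 °C ≤ 50 °C → Category SR (Self-Reactive).
The perfume concentrate has flash point 20.7 °C, which is ≤ 23 °C, so it is Category FL (Flammable Liquid).
Total Category FL: (three 758 mL containers = 2.274 L) + (two 875 mL containers = 1.75 L) = 4.024 L.
4.024 L is within the express courier limit of 5 L for Category FL.
Category SR quantity: 8 kg.
8 kg ≤ 10 kg (express courier limit, Category SR) — within limit.
Every hazard category is within its express courier limit and no segregation rule is violated.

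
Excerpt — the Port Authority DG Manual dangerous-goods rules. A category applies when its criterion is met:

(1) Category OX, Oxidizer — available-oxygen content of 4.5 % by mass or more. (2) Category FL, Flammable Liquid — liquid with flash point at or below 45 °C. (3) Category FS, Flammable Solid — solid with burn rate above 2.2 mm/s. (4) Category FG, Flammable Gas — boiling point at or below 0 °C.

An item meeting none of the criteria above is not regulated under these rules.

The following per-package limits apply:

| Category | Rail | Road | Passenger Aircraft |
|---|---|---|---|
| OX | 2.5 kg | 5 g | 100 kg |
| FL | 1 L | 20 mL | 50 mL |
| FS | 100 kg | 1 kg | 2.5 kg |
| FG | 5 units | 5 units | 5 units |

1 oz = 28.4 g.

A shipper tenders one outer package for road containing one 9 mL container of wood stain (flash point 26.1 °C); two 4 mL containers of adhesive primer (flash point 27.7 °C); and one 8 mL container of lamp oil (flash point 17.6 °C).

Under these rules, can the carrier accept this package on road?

No

The wood stain has flash point 26.1 °C, which is ≤ 45 °C, so it is Category FL (Flammable Liquid).
Adhesive primer: flash point 27.7 °C ≤ 45 °C → Category FL (Flammable Liquid).
Flash point 17.6 °C meets the Category FL criterion (Flammable Liquid), so the lamp oil is Category FL.
Total Category FL: 9 mL + (two 4 mL containers = 8 mL) + 8 mL = 25 mL.
25 mL exceeds the road limit of 20 mL for Category FL.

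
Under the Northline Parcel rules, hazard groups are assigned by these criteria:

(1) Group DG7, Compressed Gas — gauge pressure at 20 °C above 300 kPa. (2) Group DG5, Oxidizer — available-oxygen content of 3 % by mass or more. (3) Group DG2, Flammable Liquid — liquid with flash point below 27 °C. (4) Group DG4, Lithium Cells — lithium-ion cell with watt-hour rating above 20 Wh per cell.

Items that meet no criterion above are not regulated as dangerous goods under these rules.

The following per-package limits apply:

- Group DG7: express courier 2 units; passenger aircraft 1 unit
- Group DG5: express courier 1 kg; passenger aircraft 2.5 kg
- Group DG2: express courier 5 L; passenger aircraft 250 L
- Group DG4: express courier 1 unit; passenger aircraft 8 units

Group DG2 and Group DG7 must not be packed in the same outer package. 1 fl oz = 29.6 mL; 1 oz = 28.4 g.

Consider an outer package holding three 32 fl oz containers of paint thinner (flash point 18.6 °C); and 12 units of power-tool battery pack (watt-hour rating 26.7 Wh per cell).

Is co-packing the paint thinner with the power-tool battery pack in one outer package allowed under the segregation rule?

The paint thinner has flash point 18.6 °C, which is < 27 °C, so it is Group DG2 (Flammable Liquid).
Watt-hour rating 26.7 Wh per cell meets the Group DG4 criterion (Lithium Cells), so the power-tool battery pack is Group DG4.
No segregation rule bars Group DG2 with Group DG4.

Yes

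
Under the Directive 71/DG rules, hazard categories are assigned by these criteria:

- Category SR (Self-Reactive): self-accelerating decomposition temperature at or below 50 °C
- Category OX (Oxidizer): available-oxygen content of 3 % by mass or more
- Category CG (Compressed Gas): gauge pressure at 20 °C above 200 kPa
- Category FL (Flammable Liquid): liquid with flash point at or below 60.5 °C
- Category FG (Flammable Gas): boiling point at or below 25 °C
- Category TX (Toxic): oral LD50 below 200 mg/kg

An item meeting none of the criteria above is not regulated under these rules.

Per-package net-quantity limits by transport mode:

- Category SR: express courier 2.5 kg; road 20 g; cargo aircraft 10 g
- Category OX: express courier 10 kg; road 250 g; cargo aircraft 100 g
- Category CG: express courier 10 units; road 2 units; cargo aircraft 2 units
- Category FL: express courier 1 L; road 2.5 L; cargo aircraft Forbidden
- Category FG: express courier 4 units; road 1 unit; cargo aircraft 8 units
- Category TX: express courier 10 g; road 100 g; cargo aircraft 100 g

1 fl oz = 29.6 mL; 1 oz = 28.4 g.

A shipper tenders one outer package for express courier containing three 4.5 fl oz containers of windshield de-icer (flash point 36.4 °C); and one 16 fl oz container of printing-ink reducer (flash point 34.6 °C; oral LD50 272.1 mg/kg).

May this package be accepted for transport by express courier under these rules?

Yes

Flash point 36.4 °C meets the Category FL criterion (Flammable Liquid), so the windshield de-icer is Category FL.
Printing-ink reducer: flash point 34.6 °C ≤ 60.5 °C → Category FL (Flammable Liquid).
Category FL net quantity: (three 4.5 fl oz containers = 399.6 mL) + (one 16 fl oz container = 473.6 mL) = 873.2 mL.
873.2 mL ≤ 1 L (express courier limit, Category FL) — within limit.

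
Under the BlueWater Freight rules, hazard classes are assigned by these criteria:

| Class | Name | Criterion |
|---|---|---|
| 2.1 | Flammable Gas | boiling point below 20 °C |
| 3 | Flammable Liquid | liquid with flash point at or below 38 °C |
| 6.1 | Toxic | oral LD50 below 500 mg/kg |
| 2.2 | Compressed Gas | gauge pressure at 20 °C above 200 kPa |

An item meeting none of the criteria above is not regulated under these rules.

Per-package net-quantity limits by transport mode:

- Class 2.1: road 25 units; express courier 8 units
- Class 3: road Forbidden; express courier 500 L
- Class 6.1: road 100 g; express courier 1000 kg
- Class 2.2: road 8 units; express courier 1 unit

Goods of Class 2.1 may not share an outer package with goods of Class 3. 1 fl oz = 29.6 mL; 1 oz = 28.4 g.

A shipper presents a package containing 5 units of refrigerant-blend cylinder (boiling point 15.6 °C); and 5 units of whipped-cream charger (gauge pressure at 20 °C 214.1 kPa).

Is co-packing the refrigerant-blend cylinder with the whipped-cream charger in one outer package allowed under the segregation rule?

Yes

With boiling point 15.6 °C (< 20 °C), the refrigerant-blend cylinder falls in Class 2.1.
Gauge pressure at 20 °C 214.1 kPa meets the Class 2.2 criterion (Compressed Gas), so the whipped-cream charger is Class 2.2.
No segregation rule bars Class 2.1 with Class 2.2.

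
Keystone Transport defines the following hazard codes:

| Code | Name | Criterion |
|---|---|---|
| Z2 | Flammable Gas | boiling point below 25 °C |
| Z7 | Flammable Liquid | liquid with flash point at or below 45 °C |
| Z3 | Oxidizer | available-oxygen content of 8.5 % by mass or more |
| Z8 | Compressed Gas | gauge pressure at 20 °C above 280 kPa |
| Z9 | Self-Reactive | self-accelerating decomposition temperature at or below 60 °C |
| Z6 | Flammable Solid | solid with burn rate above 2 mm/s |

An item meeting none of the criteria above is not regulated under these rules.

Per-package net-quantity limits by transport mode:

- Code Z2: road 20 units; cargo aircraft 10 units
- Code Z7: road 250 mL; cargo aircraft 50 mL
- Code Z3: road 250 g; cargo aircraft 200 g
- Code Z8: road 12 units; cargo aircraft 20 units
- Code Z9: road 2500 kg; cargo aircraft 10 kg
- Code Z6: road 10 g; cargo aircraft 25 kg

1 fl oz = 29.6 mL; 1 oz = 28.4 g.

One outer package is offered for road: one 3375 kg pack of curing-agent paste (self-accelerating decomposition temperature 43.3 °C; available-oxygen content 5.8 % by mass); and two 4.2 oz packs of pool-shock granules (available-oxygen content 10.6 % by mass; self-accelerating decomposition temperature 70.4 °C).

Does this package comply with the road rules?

Self-accelerating decomposition temperature 43.3 °C meets the Code Z9 criterion (Self-Reactive), so the curing-agent paste is Code Z9.
With available-oxygen content 10.6 % by mass (≥ 8.5 % by mass), the pool-shock granules fall in Code Z3.
Code Z9 quantity: 3375 kg.
3375 kg > 2500 kg (road limit, Code Z9) — over the limit.
Code Z3 quantity: two 4.2 oz packs = 238.56 g.
238.56 g ≤ 250 g (road limit, Code Z3) — within limit.

No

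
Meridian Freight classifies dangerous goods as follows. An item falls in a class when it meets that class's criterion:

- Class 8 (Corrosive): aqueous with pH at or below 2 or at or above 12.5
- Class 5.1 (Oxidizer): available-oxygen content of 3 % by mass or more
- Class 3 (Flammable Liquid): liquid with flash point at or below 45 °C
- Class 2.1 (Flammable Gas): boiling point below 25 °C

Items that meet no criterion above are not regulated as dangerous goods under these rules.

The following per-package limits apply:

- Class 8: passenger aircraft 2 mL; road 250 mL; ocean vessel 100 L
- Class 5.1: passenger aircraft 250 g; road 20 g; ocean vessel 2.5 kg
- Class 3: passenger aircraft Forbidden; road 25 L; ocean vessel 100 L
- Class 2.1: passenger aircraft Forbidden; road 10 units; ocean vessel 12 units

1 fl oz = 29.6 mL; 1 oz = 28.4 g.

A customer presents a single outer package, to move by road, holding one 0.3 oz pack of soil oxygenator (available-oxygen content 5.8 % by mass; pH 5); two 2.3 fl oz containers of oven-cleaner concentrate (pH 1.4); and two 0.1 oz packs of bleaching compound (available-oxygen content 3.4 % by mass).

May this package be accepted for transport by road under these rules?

The soil oxygenator has available-oxygen content 5.8 % by mass, which is ≥ 3 % by mass, so it is Class 5.1 (Oxidizer).
The oven-cleaner concentrate has pH 1.4, which is ≤ 2, so it is Class 8 (Corrosive).
Bleaching compound: available-oxygen content 3.4 % by mass ≥ 3 % by mass → Class 5.1 (Oxidizer).
Total Class 5.1: (one 0.3 oz pack = 8.52 g) + (two 0.1 oz packs = 5.68 g) = 14.2 g.
That is within the Class 5.1 road limit of 20 g.
Class 8 quantity: two 2.3 fl oz containers = 136.16 mL.
136.16 mL is within the road limit of 250 mL for Class 8.
Every hazard class is within its road limit and no segregation rule is violated.

Yes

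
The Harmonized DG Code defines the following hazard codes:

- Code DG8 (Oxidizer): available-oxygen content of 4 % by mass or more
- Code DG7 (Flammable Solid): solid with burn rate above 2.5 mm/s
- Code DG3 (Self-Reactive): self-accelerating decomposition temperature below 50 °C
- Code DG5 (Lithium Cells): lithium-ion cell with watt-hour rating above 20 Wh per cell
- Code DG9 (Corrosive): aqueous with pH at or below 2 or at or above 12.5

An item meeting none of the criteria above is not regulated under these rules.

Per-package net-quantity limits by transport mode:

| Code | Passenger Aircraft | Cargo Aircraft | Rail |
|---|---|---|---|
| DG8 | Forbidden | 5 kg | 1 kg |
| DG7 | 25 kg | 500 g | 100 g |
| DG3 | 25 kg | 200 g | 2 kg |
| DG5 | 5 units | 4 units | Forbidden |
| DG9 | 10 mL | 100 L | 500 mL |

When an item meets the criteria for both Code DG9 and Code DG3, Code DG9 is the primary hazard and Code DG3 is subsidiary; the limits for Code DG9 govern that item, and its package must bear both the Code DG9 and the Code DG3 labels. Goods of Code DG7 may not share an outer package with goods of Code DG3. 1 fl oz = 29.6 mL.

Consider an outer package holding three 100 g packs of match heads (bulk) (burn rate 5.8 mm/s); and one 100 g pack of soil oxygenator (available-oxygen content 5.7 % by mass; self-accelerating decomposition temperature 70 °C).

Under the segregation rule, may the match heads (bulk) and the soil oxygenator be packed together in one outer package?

Yes

With burn rate 5.8 mm/s (> 2.5 mm/s), the match heads (bulk) fall in Code DG7.
Available-oxygen content 5.7 % by mass meets the Code DG8 criterion (Oxidizer), so the soil oxygenator is Code DG8.
No segregation rule bars Code DG7 with Code DG8.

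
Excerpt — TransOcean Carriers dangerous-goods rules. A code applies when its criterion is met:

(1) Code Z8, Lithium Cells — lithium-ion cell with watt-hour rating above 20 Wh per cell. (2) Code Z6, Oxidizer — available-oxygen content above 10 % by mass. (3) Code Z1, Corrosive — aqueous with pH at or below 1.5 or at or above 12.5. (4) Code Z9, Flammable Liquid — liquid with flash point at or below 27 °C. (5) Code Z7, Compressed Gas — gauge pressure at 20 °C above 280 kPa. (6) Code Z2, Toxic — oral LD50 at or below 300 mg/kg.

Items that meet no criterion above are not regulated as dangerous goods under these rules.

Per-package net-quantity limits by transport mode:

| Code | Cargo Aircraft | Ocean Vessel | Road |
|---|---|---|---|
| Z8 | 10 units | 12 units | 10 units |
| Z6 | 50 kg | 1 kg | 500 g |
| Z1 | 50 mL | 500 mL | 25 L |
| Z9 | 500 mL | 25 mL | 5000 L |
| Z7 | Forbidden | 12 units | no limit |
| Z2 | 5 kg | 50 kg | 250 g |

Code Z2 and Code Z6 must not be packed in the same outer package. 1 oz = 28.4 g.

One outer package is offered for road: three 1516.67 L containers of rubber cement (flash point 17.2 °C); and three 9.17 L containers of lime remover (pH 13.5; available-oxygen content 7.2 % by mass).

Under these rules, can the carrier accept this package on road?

The rubber cement has flash point 17.2 °C, which is ≤ 27 °C, so it is Code Z9 (Flammable Liquid).
pH 13.5 meets the Code Z1 criterion (Corrosive), so the lime remover is Code Z1.
Code Z1 quantity: three 9.17 L containers = 27.51 L.
27.51 L exceeds the road limit of 25 L for Code Z1.
Code Z9 quantity: three 1516.67 L containers = 4550.01 L.
That is within the Code Z9 road limit of 5000 L.
The segregation rule (Code Z2 with Code Z6) does not apply to Code Z1 with Code Z9.

No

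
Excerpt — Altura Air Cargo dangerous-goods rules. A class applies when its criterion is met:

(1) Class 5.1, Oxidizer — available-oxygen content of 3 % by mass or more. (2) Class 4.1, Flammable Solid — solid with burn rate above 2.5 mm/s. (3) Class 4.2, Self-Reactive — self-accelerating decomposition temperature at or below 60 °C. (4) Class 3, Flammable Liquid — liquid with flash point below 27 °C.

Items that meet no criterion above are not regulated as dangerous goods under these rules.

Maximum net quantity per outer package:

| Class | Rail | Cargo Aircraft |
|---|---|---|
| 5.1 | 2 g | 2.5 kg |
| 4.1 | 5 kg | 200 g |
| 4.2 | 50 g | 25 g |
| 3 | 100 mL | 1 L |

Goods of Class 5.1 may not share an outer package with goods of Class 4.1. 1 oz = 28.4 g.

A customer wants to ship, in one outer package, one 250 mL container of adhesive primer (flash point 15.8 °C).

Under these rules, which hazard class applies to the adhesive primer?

With flash point 15.8 °C (< 27 °C), the adhesive primer falls in Class 3.

Class 3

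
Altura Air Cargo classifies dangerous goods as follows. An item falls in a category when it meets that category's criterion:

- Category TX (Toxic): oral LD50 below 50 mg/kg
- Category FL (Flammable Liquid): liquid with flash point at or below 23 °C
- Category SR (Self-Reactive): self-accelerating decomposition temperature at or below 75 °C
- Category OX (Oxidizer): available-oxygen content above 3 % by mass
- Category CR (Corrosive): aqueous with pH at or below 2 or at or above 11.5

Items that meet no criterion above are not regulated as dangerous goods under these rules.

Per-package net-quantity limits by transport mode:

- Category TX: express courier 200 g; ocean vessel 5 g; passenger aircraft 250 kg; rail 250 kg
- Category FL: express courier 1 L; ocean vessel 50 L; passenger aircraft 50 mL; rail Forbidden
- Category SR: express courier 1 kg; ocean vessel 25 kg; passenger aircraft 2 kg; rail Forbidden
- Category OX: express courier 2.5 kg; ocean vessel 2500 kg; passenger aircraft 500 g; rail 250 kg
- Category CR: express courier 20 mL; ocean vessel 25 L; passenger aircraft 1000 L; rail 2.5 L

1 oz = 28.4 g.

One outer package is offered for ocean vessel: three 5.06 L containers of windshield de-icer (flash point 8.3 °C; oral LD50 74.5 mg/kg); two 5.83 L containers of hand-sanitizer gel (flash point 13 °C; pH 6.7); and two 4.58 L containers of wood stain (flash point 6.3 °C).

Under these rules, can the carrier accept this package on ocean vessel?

Yes

With flash point 8.3 °C (≤ 23 °C), the windshield de-icer falls in Category FL.
With flash point 13 °C (≤ 23 °C), the hand-sanitizer gel falls in Category FL.
Wood stain: flash point 6.3 °C ≤ 23 °C → Category FL (Flammable Liquid).
Total Category FL: (three 5.06 L containers = 15.18 L) + (two 5.83 L containers = 11.66 L) + (two 4.58 L containers = 9.16 L) = 36 L.
That is within the Category FL ocean vessel limit of 50 L.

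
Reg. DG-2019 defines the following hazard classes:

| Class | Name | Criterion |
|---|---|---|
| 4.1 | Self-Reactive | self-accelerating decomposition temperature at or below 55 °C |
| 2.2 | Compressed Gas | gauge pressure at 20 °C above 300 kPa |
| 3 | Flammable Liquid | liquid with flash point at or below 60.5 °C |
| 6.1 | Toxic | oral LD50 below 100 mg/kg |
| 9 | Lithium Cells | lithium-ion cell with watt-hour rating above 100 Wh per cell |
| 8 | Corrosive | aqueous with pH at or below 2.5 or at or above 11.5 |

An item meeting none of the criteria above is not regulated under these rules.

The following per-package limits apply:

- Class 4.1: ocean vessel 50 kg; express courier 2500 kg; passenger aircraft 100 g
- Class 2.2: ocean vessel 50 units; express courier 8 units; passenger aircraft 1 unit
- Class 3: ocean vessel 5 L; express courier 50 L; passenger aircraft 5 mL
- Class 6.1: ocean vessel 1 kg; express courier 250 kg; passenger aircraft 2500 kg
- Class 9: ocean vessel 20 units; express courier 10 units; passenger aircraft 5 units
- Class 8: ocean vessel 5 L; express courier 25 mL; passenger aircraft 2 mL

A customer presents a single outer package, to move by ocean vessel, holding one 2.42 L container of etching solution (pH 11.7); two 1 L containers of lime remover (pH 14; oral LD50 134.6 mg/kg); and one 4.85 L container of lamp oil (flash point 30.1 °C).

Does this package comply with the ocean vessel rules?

The etching solution has pH 11.7, which is ≥ 11.5, so it is Class 8 (Corrosive).
pH 14 meets the Class 8 criterion (Corrosive), so the lime remover is Class 8.
With flash point 30.1 °C (≤ 60.5 °C), the lamp oil falls in Class 3.
Total Class 8: 2.42 L + (two 1 L containers = 2 L) = 4.42 L.
That is within the Class 8 ocean vessel limit of 5 L.
Class 3 quantity: 4.85 L.
4.85 L ≤ 5 L (ocean vessel limit, Class 3) — within limit.
Every hazard class is within its ocean vessel limit and no segregation rule is violated.

Yes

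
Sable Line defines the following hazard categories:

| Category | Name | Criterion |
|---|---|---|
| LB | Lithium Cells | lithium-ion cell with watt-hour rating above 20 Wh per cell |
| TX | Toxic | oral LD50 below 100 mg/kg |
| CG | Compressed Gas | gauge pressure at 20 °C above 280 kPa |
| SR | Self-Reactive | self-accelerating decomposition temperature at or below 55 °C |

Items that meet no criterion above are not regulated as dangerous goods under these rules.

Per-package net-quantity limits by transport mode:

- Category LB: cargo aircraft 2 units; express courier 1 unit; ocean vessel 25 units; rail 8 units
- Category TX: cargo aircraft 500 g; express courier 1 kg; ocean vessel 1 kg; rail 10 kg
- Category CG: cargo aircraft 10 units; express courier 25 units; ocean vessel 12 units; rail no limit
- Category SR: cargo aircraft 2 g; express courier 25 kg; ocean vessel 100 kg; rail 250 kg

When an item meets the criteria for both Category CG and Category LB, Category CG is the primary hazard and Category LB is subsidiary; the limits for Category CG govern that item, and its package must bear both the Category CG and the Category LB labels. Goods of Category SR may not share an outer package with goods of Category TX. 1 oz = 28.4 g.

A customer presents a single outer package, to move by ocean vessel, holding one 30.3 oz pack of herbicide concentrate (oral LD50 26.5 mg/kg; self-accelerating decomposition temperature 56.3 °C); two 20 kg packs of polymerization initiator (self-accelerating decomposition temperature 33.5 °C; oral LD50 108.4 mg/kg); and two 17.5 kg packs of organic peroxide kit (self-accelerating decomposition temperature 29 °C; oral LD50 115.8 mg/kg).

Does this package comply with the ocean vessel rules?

No

With oral LD50 26.5 mg/kg (< 100 mg/kg), the herbicide concentrate falls in Category TX.
Polymerization initiator: self-accelerating decomposition temperature 33.5 °C ≤ 55 °C → Category SR (Self-Reactive).
Self-accelerating decomposition temperature 29 °C meets the Category SR criterion (Self-Reactive), so the organic peroxide kit is Category SR.
Category SR net quantity: (two 20 kg packs = 40 kg) + (two 17.5 kg packs = 35 kg) = 75 kg.
75 kg ≤ 100 kg (ocean vessel limit, Category SR) — within limit.
Category TX quantity: one 30.3 oz pack = 860.52 g.
That is within the Category TX ocean vessel limit of 1 kg.
Category SR and Category TX may not share an outer package.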